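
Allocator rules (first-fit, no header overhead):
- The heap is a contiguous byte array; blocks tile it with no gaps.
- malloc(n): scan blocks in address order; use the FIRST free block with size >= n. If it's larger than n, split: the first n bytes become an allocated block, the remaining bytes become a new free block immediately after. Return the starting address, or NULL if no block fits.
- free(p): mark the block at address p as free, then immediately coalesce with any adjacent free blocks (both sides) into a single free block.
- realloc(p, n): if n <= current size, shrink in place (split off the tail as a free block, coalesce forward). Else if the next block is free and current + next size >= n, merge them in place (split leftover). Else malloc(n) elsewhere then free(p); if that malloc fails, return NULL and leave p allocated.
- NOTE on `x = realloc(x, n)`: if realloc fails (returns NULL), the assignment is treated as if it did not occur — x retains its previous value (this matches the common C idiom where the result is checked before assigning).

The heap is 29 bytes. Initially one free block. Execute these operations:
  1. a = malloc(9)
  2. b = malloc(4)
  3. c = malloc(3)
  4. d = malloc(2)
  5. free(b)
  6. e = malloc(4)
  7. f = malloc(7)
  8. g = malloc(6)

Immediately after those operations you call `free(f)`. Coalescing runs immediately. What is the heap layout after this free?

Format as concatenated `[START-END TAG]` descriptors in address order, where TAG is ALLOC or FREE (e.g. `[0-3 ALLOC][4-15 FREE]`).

Answer: [0-8 ALLOC][9-12 ALLOC][13-15 ALLOC][16-17 ALLOC][18-28 FREE]

Derivation:
Op 1: a = malloc(9) -> a = 0; heap: [0-8 ALLOC][9-28 FREE]
Op 2: b = malloc(4) -> b = 9; heap: [0-8 ALLOC][9-12 ALLOC][13-28 FREE]
Op 3: c = malloc(3) -> c = 13; heap: [0-8 ALLOC][9-12 ALLOC][13-15 ALLOC][16-28 FREE]
Op 4: d = malloc(2) -> d = 16; heap: [0-8 ALLOC][9-12 ALLOC][13-15 ALLOC][16-17 ALLOC][18-28 FREE]
Op 5: free(b) -> (freed b); heap: [0-8 ALLOC][9-12 FREE][13-15 ALLOC][16-17 ALLOC][18-28 FREE]
Op 6: e = malloc(4) -> e = 9; heap: [0-8 ALLOC][9-12 ALLOC][13-15 ALLOC][16-17 ALLOC][18-28 FREE]
Op 7: f = malloc(7) -> f = 18; heap: [0-8 ALLOC][9-12 ALLOC][13-15 ALLOC][16-17 ALLOC][18-24 ALLOC][25-28 FREE]
Op 8: g = malloc(6) -> g = NULL; heap: [0-8 ALLOC][9-12 ALLOC][13-15 ALLOC][16-17 ALLOC][18-24 ALLOC][25-28 FREE]
free(f): f = 18 -> block [18-24 ALLOC]; mark free, coalesce with adjacent free neighbors -> [0-8 ALLOC][9-12 ALLOC][13-15 ALLOC][16-17 ALLOC][18-28 FREE]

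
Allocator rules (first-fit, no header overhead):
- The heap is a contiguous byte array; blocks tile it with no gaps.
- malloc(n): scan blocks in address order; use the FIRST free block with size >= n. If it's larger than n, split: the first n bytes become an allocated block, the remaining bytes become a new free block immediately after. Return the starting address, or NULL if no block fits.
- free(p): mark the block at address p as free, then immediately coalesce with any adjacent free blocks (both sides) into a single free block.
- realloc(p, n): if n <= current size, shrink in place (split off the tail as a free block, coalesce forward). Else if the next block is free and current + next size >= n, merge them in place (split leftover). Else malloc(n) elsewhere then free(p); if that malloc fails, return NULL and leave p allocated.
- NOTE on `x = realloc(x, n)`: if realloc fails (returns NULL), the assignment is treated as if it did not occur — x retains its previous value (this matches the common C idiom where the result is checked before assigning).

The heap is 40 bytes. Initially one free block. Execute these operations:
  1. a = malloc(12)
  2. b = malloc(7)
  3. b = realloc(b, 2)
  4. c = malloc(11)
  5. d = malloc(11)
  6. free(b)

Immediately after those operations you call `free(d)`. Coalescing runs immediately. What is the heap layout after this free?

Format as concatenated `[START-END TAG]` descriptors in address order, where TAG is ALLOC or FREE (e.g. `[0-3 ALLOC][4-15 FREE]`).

Answer: [0-11 ALLOC][12-13 FREE][14-24 ALLOC][25-39 FREE]

Derivation:
Op 1: a = malloc(12) -> a = 0; heap: [0-11 ALLOC][12-39 FREE]
Op 2: b = malloc(7) -> b = 12; heap: [0-11 ALLOC][12-18 ALLOC][19-39 FREE]
Op 3: b = realloc(b, 2) -> b = 12; heap: [0-11 ALLOC][12-13 ALLOC][14-39 FREE]
Op 4: c = malloc(11) -> c = 14; heap: [0-11 ALLOC][12-13 ALLOC][14-24 ALLOC][25-39 FREE]
Op 5: d = malloc(11) -> d = 25; heap: [0-11 ALLOC][12-13 ALLOC][14-24 ALLOC][25-35 ALLOC][36-39 FREE]
Op 6: free(b) -> (freed b); heap: [0-11 ALLOC][12-13 FREE][14-24 ALLOC][25-35 ALLOC][36-39 FREE]
free(d): d = 25 -> block [25-35 ALLOC]; mark free, coalesce with adjacent free neighbors -> [0-11 ALLOC][12-13 FREE][14-24 ALLOC][25-39 FREE]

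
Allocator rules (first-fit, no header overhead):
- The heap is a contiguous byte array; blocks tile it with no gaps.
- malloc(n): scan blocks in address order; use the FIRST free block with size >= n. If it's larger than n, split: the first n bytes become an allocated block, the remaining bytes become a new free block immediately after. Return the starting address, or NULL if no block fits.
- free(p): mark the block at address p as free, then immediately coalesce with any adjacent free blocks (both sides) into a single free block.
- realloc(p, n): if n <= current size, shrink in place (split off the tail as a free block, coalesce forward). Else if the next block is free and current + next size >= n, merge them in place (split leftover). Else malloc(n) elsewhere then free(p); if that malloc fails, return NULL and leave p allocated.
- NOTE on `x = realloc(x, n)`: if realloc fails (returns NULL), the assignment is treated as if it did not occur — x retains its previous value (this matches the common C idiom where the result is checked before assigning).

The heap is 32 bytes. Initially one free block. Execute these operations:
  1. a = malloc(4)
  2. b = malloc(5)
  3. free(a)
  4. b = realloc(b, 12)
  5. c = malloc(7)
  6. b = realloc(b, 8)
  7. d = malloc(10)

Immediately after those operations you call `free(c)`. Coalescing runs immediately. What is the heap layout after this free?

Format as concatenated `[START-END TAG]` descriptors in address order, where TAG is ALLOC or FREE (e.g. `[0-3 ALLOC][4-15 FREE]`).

Answer: [0-3 FREE][4-11 ALLOC][12-31 FREE]

Derivation:
Op 1: a = malloc(4) -> a = 0; heap: [0-3 ALLOC][4-31 FREE]
Op 2: b = malloc(5) -> b = 4; heap: [0-3 ALLOC][4-8 ALLOC][9-31 FREE]
Op 3: free(a) -> (freed a); heap: [0-3 FREE][4-8 ALLOC][9-31 FREE]
Op 4: b = realloc(b, 12) -> b = 4; heap: [0-3 FREE][4-15 ALLOC][16-31 FREE]
Op 5: c = malloc(7) -> c = 16; heap: [0-3 FREE][4-15 ALLOC][16-22 ALLOC][23-31 FREE]
Op 6: b = realloc(b, 8) -> b = 4; heap: [0-3 FREE][4-11 ALLOC][12-15 FREE][16-22 ALLOC][23-31 FREE]
Op 7: d = malloc(10) -> d = NULL; heap: [0-3 FREE][4-11 ALLOC][12-15 FREE][16-22 ALLOC][23-31 FREE]
free(c): c = 16 -> block [16-22 ALLOC]; mark free, coalesce with adjacent free neighbors -> [0-3 FREE][4-11 ALLOC][12-31 FREE]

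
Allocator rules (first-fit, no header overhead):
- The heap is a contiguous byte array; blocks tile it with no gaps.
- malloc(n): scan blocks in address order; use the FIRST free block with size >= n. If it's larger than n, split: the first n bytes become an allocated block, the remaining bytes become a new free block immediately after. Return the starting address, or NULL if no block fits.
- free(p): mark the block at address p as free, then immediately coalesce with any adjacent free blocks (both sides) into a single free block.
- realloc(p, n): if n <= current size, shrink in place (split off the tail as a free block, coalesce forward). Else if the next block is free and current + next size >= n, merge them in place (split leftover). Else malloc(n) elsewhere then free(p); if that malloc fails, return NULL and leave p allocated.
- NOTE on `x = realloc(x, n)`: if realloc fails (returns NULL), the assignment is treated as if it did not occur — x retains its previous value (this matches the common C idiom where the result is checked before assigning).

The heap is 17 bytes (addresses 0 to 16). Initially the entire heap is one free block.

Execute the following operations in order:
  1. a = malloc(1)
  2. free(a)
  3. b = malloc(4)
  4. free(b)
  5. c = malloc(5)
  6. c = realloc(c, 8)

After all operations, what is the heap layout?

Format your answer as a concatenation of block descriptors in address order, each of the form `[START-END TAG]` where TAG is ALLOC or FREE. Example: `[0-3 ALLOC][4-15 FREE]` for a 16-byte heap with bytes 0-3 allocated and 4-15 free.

Op 1: a = malloc(1) -> a = 0; heap: [0-0 ALLOC][1-16 FREE]
Op 2: free(a) -> (freed a); heap: [0-16 FREE]
Op 3: b = malloc(4) -> b = 0; heap: [0-3 ALLOC][4-16 FREE]
Op 4: free(b) -> (freed b); heap: [0-16 FREE]
Op 5: c = malloc(5) -> c = 0; heap: [0-4 ALLOC][5-16 FREE]
Op 6: c = realloc(c, 8) -> c = 0; heap: [0-7 ALLOC][8-16 FREE]

Answer: [0-7 ALLOC][8-16 FREE]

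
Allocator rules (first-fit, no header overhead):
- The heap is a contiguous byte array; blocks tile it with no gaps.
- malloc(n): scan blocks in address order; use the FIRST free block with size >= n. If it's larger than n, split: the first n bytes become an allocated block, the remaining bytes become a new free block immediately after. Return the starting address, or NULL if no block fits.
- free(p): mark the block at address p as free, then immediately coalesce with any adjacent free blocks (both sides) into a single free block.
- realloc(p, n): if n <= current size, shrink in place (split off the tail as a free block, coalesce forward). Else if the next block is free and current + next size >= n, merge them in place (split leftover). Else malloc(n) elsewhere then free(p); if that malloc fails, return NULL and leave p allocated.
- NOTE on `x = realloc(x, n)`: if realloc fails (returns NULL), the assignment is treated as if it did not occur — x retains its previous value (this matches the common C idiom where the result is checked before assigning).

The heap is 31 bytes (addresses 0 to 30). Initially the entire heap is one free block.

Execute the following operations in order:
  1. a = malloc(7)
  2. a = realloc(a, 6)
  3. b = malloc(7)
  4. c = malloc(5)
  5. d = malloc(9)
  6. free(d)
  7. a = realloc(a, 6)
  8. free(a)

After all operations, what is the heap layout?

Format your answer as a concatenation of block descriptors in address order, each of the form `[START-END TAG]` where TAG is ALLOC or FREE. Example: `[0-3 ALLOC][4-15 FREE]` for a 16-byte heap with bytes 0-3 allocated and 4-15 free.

Answer: [0-5 FREE][6-12 ALLOC][13-17 ALLOC][18-30 FREE]

Derivation:
Op 1: a = malloc(7) -> a = 0; heap: [0-6 ALLOC][7-30 FREE]
Op 2: a = realloc(a, 6) -> a = 0; heap: [0-5 ALLOC][6-30 FREE]
Op 3: b = malloc(7) -> b = 6; heap: [0-5 ALLOC][6-12 ALLOC][13-30 FREE]
Op 4: c = malloc(5) -> c = 13; heap: [0-5 ALLOC][6-12 ALLOC][13-17 ALLOC][18-30 FREE]
Op 5: d = malloc(9) -> d = 18; heap: [0-5 ALLOC][6-12 ALLOC][13-17 ALLOC][18-26 ALLOC][27-30 FREE]
Op 6: free(d) -> (freed d); heap: [0-5 ALLOC][6-12 ALLOC][13-17 ALLOC][18-30 FREE]
Op 7: a = realloc(a, 6) -> a = 0; heap: [0-5 ALLOC][6-12 ALLOC][13-17 ALLOC][18-30 FREE]
Op 8: free(a) -> (freed a); heap: [0-5 FREE][6-12 ALLOC][13-17 ALLOC][18-30 FREE]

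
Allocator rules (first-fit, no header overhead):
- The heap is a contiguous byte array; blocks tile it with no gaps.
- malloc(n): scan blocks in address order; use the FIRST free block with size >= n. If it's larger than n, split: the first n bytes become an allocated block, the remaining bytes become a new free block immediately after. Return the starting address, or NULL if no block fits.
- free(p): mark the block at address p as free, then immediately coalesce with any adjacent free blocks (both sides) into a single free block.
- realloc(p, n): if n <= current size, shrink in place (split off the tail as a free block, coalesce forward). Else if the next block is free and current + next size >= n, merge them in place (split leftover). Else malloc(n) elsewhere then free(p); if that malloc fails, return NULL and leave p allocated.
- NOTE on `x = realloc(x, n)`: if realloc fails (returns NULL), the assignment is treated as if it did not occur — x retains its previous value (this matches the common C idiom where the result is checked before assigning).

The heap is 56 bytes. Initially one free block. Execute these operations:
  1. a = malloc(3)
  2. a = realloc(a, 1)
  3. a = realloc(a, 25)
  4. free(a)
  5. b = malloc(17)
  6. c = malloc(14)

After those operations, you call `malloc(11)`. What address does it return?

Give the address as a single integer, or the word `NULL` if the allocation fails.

Op 1: a = malloc(3) -> a = 0; heap: [0-2 ALLOC][3-55 FREE]
Op 2: a = realloc(a, 1) -> a = 0; heap: [0-0 ALLOC][1-55 FREE]
Op 3: a = realloc(a, 25) -> a = 0; heap: [0-24 ALLOC][25-55 FREE]
Op 4: free(a) -> (freed a); heap: [0-55 FREE]
Op 5: b = malloc(17) -> b = 0; heap: [0-16 ALLOC][17-55 FREE]
Op 6: c = malloc(14) -> c = 17; heap: [0-16 ALLOC][17-30 ALLOC][31-55 FREE]
malloc(11): first-fit scan over [0-16 ALLOC][17-30 ALLOC][31-55 FREE] -> 31

Answer: 31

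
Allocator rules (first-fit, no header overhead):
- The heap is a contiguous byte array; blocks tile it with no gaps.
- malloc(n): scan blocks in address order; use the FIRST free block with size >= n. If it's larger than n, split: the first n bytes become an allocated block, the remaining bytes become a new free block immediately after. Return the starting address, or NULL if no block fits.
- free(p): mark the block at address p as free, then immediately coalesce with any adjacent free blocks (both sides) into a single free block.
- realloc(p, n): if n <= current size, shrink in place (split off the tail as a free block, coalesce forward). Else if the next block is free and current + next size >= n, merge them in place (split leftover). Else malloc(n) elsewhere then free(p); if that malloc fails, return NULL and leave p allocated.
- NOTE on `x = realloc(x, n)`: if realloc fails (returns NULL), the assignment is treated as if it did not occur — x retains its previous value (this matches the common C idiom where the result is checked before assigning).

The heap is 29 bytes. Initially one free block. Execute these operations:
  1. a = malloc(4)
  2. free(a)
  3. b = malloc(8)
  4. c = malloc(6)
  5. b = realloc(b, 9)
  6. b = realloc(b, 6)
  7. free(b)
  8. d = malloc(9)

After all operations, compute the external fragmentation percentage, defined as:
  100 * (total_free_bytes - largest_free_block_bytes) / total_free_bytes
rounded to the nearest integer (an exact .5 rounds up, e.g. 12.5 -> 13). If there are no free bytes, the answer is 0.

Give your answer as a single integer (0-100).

Op 1: a = malloc(4) -> a = 0; heap: [0-3 ALLOC][4-28 FREE]
Op 2: free(a) -> (freed a); heap: [0-28 FREE]
Op 3: b = malloc(8) -> b = 0; heap: [0-7 ALLOC][8-28 FREE]
Op 4: c = malloc(6) -> c = 8; heap: [0-7 ALLOC][8-13 ALLOC][14-28 FREE]
Op 5: b = realloc(b, 9) -> b = 14; heap: [0-7 FREE][8-13 ALLOC][14-22 ALLOC][23-28 FREE]
Op 6: b = realloc(b, 6) -> b = 14; heap: [0-7 FREE][8-13 ALLOC][14-19 ALLOC][20-28 FREE]
Op 7: free(b) -> (freed b); heap: [0-7 FREE][8-13 ALLOC][14-28 FREE]
Op 8: d = malloc(9) -> d = 14; heap: [0-7 FREE][8-13 ALLOC][14-22 ALLOC][23-28 FREE]
Free blocks: [8 6] total_free=14 largest=8 -> 100*(14-8)/14 = 600/14 ≈ 42.857 -> rounds to 43

Answer: 43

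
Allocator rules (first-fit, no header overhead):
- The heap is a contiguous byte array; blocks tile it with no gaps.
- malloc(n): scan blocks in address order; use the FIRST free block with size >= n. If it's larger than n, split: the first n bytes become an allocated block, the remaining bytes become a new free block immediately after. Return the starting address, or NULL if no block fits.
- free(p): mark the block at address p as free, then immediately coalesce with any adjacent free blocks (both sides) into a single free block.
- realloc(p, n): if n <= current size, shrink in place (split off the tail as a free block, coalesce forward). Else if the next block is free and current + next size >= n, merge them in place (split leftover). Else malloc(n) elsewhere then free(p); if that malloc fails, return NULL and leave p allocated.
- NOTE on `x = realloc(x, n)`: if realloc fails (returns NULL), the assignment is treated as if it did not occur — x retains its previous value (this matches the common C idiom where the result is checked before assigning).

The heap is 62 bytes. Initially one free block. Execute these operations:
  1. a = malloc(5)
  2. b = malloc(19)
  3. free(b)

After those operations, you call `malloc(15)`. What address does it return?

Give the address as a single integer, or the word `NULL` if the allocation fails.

Answer: 5

Derivation:
Op 1: a = malloc(5) -> a = 0; heap: [0-4 ALLOC][5-61 FREE]
Op 2: b = malloc(19) -> b = 5; heap: [0-4 ALLOC][5-23 ALLOC][24-61 FREE]
Op 3: free(b) -> (freed b); heap: [0-4 ALLOC][5-61 FREE]
malloc(15): first-fit scan over [0-4 ALLOC][5-61 FREE] -> 5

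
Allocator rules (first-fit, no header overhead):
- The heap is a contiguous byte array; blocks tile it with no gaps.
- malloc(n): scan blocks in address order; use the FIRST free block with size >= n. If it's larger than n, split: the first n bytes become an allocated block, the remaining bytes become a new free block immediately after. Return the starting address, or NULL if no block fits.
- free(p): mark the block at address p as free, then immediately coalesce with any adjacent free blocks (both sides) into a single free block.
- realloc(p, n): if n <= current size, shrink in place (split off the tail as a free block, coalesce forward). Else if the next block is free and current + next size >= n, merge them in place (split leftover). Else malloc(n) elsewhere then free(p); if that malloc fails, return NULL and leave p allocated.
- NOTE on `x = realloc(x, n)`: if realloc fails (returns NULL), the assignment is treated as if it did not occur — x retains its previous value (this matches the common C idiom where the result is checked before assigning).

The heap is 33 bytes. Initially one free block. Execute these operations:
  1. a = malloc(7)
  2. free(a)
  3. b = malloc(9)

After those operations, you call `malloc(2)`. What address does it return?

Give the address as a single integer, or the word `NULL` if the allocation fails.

Op 1: a = malloc(7) -> a = 0; heap: [0-6 ALLOC][7-32 FREE]
Op 2: free(a) -> (freed a); heap: [0-32 FREE]
Op 3: b = malloc(9) -> b = 0; heap: [0-8 ALLOC][9-32 FREE]
malloc(2): first-fit scan over [0-8 ALLOC][9-32 FREE] -> 9

Answer: 9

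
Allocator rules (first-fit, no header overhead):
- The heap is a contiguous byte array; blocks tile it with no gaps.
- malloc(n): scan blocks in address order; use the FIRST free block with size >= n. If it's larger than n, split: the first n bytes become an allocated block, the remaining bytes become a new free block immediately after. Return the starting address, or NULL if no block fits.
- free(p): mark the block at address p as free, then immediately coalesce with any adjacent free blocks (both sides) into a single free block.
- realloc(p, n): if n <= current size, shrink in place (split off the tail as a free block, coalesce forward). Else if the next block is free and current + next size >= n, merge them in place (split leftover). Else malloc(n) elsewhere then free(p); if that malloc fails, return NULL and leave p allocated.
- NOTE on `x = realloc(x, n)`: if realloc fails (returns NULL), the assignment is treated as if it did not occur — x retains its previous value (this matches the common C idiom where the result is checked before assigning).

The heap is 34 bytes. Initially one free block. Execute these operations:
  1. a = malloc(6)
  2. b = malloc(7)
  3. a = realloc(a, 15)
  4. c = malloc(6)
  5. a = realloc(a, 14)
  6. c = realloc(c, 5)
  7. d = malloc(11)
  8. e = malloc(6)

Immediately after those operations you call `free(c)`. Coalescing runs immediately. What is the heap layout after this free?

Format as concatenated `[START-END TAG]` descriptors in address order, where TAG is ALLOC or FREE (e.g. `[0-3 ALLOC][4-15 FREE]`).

Answer: [0-5 FREE][6-12 ALLOC][13-26 ALLOC][27-32 ALLOC][33-33 FREE]

Derivation:
Op 1: a = malloc(6) -> a = 0; heap: [0-5 ALLOC][6-33 FREE]
Op 2: b = malloc(7) -> b = 6; heap: [0-5 ALLOC][6-12 ALLOC][13-33 FREE]
Op 3: a = realloc(a, 15) -> a = 13; heap: [0-5 FREE][6-12 ALLOC][13-27 ALLOC][28-33 FREE]
Op 4: c = malloc(6) -> c = 0; heap: [0-5 ALLOC][6-12 ALLOC][13-27 ALLOC][28-33 FREE]
Op 5: a = realloc(a, 14) -> a = 13; heap: [0-5 ALLOC][6-12 ALLOC][13-26 ALLOC][27-33 FREE]
Op 6: c = realloc(c, 5) -> c = 0; heap: [0-4 ALLOC][5-5 FREE][6-12 ALLOC][13-26 ALLOC][27-33 FREE]
Op 7: d = malloc(11) -> d = NULL; heap: [0-4 ALLOC][5-5 FREE][6-12 ALLOC][13-26 ALLOC][27-33 FREE]
Op 8: e = malloc(6) -> e = 27; heap: [0-4 ALLOC][5-5 FREE][6-12 ALLOC][13-26 ALLOC][27-32 ALLOC][33-33 FREE]
free(c): c = 0 -> block [0-4 ALLOC]; mark free, coalesce with adjacent free neighbors -> [0-5 FREE][6-12 ALLOC][13-26 ALLOC][27-32 ALLOC][33-33 FREE]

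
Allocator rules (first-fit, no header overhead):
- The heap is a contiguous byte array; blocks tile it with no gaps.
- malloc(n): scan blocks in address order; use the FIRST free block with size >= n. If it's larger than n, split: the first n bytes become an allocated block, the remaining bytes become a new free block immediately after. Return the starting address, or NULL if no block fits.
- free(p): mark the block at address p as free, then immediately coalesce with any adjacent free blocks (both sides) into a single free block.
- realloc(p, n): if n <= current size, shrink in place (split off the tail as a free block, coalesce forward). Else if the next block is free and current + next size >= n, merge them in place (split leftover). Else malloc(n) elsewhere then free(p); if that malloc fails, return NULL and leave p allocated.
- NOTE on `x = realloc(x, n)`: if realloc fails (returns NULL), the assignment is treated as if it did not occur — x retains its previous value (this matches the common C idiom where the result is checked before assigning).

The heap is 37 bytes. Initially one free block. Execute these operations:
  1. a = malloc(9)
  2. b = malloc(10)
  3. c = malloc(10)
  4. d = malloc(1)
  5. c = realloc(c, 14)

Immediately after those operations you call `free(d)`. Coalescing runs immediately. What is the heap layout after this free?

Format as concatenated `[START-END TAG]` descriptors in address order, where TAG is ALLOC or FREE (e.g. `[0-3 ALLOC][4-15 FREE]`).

Op 1: a = malloc(9) -> a = 0; heap: [0-8 ALLOC][9-36 FREE]
Op 2: b = malloc(10) -> b = 9; heap: [0-8 ALLOC][9-18 ALLOC][19-36 FREE]
Op 3: c = malloc(10) -> c = 19; heap: [0-8 ALLOC][9-18 ALLOC][19-28 ALLOC][29-36 FREE]
Op 4: d = malloc(1) -> d = 29; heap: [0-8 ALLOC][9-18 ALLOC][19-28 ALLOC][29-29 ALLOC][30-36 FREE]
Op 5: c = realloc(c, 14) -> NULL (c unchanged); heap: [0-8 ALLOC][9-18 ALLOC][19-28 ALLOC][29-29 ALLOC][30-36 FREE]
free(d): d = 29 -> block [29-29 ALLOC]; mark free, coalesce with adjacent free neighbors -> [0-8 ALLOC][9-18 ALLOC][19-28 ALLOC][29-36 FREE]

Answer: [0-8 ALLOC][9-18 ALLOC][19-28 ALLOC][29-36 FREE]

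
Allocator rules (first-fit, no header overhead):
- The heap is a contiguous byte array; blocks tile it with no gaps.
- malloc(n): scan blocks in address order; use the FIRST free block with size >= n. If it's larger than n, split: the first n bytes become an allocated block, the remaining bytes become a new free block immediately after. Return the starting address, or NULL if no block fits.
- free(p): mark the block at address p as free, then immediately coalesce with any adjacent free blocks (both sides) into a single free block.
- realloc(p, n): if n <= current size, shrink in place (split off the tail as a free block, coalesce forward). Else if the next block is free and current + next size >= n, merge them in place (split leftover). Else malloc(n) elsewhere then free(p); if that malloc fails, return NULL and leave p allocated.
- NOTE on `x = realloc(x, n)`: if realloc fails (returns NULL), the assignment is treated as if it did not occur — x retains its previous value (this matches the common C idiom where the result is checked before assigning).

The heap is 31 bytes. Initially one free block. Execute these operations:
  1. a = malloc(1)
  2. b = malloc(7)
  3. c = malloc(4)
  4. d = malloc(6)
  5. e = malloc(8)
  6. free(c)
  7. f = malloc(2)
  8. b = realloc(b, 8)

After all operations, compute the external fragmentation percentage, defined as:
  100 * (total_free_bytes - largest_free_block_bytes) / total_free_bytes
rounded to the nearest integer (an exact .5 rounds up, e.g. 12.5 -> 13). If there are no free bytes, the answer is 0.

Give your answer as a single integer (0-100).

Op 1: a = malloc(1) -> a = 0; heap: [0-0 ALLOC][1-30 FREE]
Op 2: b = malloc(7) -> b = 1; heap: [0-0 ALLOC][1-7 ALLOC][8-30 FREE]
Op 3: c = malloc(4) -> c = 8; heap: [0-0 ALLOC][1-7 ALLOC][8-11 ALLOC][12-30 FREE]
Op 4: d = malloc(6) -> d = 12; heap: [0-0 ALLOC][1-7 ALLOC][8-11 ALLOC][12-17 ALLOC][18-30 FREE]
Op 5: e = malloc(8) -> e = 18; heap: [0-0 ALLOC][1-7 ALLOC][8-11 ALLOC][12-17 ALLOC][18-25 ALLOC][26-30 FREE]
Op 6: free(c) -> (freed c); heap: [0-0 ALLOC][1-7 ALLOC][8-11 FREE][12-17 ALLOC][18-25 ALLOC][26-30 FREE]
Op 7: f = malloc(2) -> f = 8; heap: [0-0 ALLOC][1-7 ALLOC][8-9 ALLOC][10-11 FREE][12-17 ALLOC][18-25 ALLOC][26-30 FREE]
Op 8: b = realloc(b, 8) -> NULL (b unchanged); heap: [0-0 ALLOC][1-7 ALLOC][8-9 ALLOC][10-11 FREE][12-17 ALLOC][18-25 ALLOC][26-30 FREE]
Free blocks: [2 5] total_free=7 largest=5 -> 100*(7-5)/7 = 200/7 ≈ 28.571 -> rounds to 29

Answer: 29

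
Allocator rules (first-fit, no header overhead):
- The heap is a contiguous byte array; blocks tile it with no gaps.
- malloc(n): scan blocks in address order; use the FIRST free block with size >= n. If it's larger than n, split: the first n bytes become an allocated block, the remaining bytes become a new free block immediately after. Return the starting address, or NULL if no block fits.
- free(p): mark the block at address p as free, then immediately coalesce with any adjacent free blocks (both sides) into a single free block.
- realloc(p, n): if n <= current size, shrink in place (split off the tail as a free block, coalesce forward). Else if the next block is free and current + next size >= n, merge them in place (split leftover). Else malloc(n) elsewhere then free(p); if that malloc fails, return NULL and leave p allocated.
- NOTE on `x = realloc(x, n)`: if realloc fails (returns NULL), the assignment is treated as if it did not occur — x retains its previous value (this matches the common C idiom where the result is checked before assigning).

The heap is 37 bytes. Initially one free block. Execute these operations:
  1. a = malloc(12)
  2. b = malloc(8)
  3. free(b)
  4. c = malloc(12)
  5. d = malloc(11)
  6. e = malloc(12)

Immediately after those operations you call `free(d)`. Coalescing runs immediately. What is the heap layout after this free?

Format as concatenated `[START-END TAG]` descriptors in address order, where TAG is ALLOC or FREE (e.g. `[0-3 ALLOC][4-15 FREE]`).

Answer: [0-11 ALLOC][12-23 ALLOC][24-36 FREE]

Derivation:
Op 1: a = malloc(12) -> a = 0; heap: [0-11 ALLOC][12-36 FREE]
Op 2: b = malloc(8) -> b = 12; heap: [0-11 ALLOC][12-19 ALLOC][20-36 FREE]
Op 3: free(b) -> (freed b); heap: [0-11 ALLOC][12-36 FREE]
Op 4: c = malloc(12) -> c = 12; heap: [0-11 ALLOC][12-23 ALLOC][24-36 FREE]
Op 5: d = malloc(11) -> d = 24; heap: [0-11 ALLOC][12-23 ALLOC][24-34 ALLOC][35-36 FREE]
Op 6: e = malloc(12) -> e = NULL; heap: [0-11 ALLOC][12-23 ALLOC][24-34 ALLOC][35-36 FREE]
free(d): d = 24 -> block [24-34 ALLOC]; mark free, coalesce with adjacent free neighbors -> [0-11 ALLOC][12-23 ALLOC][24-36 FREE]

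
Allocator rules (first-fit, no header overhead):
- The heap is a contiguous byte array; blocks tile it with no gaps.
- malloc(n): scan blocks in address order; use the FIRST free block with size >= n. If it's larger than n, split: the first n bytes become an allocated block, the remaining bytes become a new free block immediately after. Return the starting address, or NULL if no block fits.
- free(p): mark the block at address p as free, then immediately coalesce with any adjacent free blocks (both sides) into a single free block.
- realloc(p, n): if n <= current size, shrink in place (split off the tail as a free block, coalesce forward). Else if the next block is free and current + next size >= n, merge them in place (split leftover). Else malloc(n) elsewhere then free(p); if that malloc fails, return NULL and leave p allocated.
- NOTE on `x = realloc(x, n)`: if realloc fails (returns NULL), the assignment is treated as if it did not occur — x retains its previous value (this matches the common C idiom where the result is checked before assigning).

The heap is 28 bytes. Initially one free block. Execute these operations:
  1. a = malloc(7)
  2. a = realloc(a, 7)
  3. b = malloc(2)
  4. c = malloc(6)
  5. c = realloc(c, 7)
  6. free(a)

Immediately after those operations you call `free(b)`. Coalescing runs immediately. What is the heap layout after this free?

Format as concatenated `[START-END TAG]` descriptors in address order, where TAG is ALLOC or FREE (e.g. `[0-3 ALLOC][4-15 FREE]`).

Op 1: a = malloc(7) -> a = 0; heap: [0-6 ALLOC][7-27 FREE]
Op 2: a = realloc(a, 7) -> a = 0; heap: [0-6 ALLOC][7-27 FREE]
Op 3: b = malloc(2) -> b = 7; heap: [0-6 ALLOC][7-8 ALLOC][9-27 FREE]
Op 4: c = malloc(6) -> c = 9; heap: [0-6 ALLOC][7-8 ALLOC][9-14 ALLOC][15-27 FREE]
Op 5: c = realloc(c, 7) -> c = 9; heap: [0-6 ALLOC][7-8 ALLOC][9-15 ALLOC][16-27 FREE]
Op 6: free(a) -> (freed a); heap: [0-6 FREE][7-8 ALLOC][9-15 ALLOC][16-27 FREE]
free(b): b = 7 -> block [7-8 ALLOC]; mark free, coalesce with adjacent free neighbors -> [0-8 FREE][9-15 ALLOC][16-27 FREE]

Answer: [0-8 FREE][9-15 ALLOC][16-27 FREE]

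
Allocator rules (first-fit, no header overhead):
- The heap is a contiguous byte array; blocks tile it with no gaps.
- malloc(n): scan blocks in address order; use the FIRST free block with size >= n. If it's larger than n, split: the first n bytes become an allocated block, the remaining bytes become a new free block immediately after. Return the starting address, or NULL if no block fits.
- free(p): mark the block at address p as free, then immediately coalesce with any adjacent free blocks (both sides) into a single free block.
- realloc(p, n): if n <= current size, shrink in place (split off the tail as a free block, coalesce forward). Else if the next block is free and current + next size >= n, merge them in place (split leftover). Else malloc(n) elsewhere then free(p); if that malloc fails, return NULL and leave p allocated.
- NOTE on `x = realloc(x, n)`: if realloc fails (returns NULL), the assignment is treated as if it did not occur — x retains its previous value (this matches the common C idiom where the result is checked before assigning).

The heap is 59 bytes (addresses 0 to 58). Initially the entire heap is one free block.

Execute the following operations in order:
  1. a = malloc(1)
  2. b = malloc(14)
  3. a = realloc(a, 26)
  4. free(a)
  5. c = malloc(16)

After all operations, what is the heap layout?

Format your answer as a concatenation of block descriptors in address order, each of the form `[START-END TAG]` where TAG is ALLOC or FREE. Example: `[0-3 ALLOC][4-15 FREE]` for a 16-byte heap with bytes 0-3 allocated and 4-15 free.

Answer: [0-0 FREE][1-14 ALLOC][15-30 ALLOC][31-58 FREE]

Derivation:
Op 1: a = malloc(1) -> a = 0; heap: [0-0 ALLOC][1-58 FREE]
Op 2: b = malloc(14) -> b = 1; heap: [0-0 ALLOC][1-14 ALLOC][15-58 FREE]
Op 3: a = realloc(a, 26) -> a = 15; heap: [0-0 FREE][1-14 ALLOC][15-40 ALLOC][41-58 FREE]
Op 4: free(a) -> (freed a); heap: [0-0 FREE][1-14 ALLOC][15-58 FREE]
Op 5: c = malloc(16) -> c = 15; heap: [0-0 FREE][1-14 ALLOC][15-30 ALLOC][31-58 FREE]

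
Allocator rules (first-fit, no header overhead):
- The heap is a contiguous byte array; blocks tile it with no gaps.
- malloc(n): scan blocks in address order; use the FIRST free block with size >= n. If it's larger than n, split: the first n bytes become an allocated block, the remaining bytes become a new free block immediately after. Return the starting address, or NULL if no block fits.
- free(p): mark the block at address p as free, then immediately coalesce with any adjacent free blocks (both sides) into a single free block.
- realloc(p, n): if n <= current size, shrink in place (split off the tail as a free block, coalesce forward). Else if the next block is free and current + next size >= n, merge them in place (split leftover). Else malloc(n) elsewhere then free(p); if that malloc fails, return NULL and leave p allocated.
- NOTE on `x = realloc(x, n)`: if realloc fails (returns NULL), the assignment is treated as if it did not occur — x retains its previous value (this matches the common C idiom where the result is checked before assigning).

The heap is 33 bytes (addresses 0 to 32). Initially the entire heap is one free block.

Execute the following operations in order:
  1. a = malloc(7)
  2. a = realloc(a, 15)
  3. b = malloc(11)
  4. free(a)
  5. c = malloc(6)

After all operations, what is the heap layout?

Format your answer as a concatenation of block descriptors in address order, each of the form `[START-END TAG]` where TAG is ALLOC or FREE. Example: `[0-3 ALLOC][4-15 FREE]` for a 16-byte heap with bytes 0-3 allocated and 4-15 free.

Op 1: a = malloc(7) -> a = 0; heap: [0-6 ALLOC][7-32 FREE]
Op 2: a = realloc(a, 15) -> a = 0; heap: [0-14 ALLOC][15-32 FREE]
Op 3: b = malloc(11) -> b = 15; heap: [0-14 ALLOC][15-25 ALLOC][26-32 FREE]
Op 4: free(a) -> (freed a); heap: [0-14 FREE][15-25 ALLOC][26-32 FREE]
Op 5: c = malloc(6) -> c = 0; heap: [0-5 ALLOC][6-14 FREE][15-25 ALLOC][26-32 FREE]

Answer: [0-5 ALLOC][6-14 FREE][15-25 ALLOC][26-32 FREE]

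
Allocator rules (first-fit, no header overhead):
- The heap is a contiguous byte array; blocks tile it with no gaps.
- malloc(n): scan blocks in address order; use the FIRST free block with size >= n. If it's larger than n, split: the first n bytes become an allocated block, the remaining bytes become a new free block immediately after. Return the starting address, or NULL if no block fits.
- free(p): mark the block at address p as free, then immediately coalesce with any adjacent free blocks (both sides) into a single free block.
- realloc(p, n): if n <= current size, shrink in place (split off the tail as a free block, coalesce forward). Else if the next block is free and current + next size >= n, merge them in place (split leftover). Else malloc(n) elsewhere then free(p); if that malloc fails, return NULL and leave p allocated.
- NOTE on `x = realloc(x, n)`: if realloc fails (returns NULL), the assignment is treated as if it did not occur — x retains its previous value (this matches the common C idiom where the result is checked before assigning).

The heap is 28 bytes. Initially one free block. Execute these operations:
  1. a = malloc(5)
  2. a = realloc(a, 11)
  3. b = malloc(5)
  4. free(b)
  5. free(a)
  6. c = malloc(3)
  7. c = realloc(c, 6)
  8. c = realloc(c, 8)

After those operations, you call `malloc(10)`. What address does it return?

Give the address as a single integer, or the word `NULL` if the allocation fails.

Op 1: a = malloc(5) -> a = 0; heap: [0-4 ALLOC][5-27 FREE]
Op 2: a = realloc(a, 11) -> a = 0; heap: [0-10 ALLOC][11-27 FREE]
Op 3: b = malloc(5) -> b = 11; heap: [0-10 ALLOC][11-15 ALLOC][16-27 FREE]
Op 4: free(b) -> (freed b); heap: [0-10 ALLOC][11-27 FREE]
Op 5: free(a) -> (freed a); heap: [0-27 FREE]
Op 6: c = malloc(3) -> c = 0; heap: [0-2 ALLOC][3-27 FREE]
Op 7: c = realloc(c, 6) -> c = 0; heap: [0-5 ALLOC][6-27 FREE]
Op 8: c = realloc(c, 8) -> c = 0; heap: [0-7 ALLOC][8-27 FREE]
malloc(10): first-fit scan over [0-7 ALLOC][8-27 FREE] -> 8

Answer: 8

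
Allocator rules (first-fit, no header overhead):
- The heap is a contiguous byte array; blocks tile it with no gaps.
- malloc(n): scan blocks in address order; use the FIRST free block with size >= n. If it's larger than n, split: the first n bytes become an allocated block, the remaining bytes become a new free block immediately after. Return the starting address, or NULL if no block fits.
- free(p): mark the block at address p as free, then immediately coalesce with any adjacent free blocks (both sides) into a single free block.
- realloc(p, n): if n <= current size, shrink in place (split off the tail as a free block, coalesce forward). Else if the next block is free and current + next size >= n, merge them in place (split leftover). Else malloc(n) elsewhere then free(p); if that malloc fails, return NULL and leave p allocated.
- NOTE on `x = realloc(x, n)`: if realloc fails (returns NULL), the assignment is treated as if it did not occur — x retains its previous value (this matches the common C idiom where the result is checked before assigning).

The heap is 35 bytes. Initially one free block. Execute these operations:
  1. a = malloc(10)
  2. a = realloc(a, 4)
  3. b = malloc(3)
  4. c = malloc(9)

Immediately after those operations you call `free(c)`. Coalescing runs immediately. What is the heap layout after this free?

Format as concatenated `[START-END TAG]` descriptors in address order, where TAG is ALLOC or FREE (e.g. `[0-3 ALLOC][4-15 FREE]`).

Answer: [0-3 ALLOC][4-6 ALLOC][7-34 FREE]

Derivation:
Op 1: a = malloc(10) -> a = 0; heap: [0-9 ALLOC][10-34 FREE]
Op 2: a = realloc(a, 4) -> a = 0; heap: [0-3 ALLOC][4-34 FREE]
Op 3: b = malloc(3) -> b = 4; heap: [0-3 ALLOC][4-6 ALLOC][7-34 FREE]
Op 4: c = malloc(9) -> c = 7; heap: [0-3 ALLOC][4-6 ALLOC][7-15 ALLOC][16-34 FREE]
free(c): c = 7 -> block [7-15 ALLOC]; mark free, coalesce with adjacent free neighbors -> [0-3 ALLOC][4-6 ALLOC][7-34 FREE]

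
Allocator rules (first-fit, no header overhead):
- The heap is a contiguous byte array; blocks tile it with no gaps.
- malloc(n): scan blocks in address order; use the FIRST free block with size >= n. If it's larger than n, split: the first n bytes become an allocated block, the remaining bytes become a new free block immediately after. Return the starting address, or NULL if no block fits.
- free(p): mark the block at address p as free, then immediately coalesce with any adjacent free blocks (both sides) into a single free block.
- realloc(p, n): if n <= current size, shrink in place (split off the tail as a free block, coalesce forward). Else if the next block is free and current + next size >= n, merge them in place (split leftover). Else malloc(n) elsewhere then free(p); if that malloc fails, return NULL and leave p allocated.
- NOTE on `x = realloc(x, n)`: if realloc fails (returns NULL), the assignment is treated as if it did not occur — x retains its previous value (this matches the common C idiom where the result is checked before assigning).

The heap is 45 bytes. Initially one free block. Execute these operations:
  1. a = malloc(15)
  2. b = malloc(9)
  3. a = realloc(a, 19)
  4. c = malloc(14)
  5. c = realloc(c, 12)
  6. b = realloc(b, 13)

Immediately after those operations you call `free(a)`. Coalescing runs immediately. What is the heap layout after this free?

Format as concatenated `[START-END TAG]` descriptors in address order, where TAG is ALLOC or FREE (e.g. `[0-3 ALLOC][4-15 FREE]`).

Answer: [0-11 ALLOC][12-14 FREE][15-23 ALLOC][24-44 FREE]

Derivation:
Op 1: a = malloc(15) -> a = 0; heap: [0-14 ALLOC][15-44 FREE]
Op 2: b = malloc(9) -> b = 15; heap: [0-14 ALLOC][15-23 ALLOC][24-44 FREE]
Op 3: a = realloc(a, 19) -> a = 24; heap: [0-14 FREE][15-23 ALLOC][24-42 ALLOC][43-44 FREE]
Op 4: c = malloc(14) -> c = 0; heap: [0-13 ALLOC][14-14 FREE][15-23 ALLOC][24-42 ALLOC][43-44 FREE]
Op 5: c = realloc(c, 12) -> c = 0; heap: [0-11 ALLOC][12-14 FREE][15-23 ALLOC][24-42 ALLOC][43-44 FREE]
Op 6: b = realloc(b, 13) -> NULL (b unchanged); heap: [0-11 ALLOC][12-14 FREE][15-23 ALLOC][24-42 ALLOC][43-44 FREE]
free(a): a = 24 -> block [24-42 ALLOC]; mark free, coalesce with adjacent free neighbors -> [0-11 ALLOC][12-14 FREE][15-23 ALLOC][24-44 FREE]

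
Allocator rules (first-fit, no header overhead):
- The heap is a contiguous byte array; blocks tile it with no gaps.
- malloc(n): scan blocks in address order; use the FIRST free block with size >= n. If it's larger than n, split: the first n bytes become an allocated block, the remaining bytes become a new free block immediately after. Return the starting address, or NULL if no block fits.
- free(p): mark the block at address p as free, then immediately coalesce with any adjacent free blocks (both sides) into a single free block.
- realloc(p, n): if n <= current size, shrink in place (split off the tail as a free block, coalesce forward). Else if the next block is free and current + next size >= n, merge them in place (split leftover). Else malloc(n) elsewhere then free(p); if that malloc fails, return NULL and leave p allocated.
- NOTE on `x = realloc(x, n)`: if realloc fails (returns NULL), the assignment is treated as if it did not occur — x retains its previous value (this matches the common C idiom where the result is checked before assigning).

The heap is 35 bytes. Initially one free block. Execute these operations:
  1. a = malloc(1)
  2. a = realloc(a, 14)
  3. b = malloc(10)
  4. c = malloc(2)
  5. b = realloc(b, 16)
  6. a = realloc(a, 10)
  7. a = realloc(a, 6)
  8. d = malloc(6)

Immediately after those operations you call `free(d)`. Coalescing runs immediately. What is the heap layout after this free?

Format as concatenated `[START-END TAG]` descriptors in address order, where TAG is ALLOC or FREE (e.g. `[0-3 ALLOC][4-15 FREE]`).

Answer: [0-5 ALLOC][6-13 FREE][14-23 ALLOC][24-25 ALLOC][26-34 FREE]

Derivation:
Op 1: a = malloc(1) -> a = 0; heap: [0-0 ALLOC][1-34 FREE]
Op 2: a = realloc(a, 14) -> a = 0; heap: [0-13 ALLOC][14-34 FREE]
Op 3: b = malloc(10) -> b = 14; heap: [0-13 ALLOC][14-23 ALLOC][24-34 FREE]
Op 4: c = malloc(2) -> c = 24; heap: [0-13 ALLOC][14-23 ALLOC][24-25 ALLOC][26-34 FREE]
Op 5: b = realloc(b, 16) -> NULL (b unchanged); heap: [0-13 ALLOC][14-23 ALLOC][24-25 ALLOC][26-34 FREE]
Op 6: a = realloc(a, 10) -> a = 0; heap: [0-9 ALLOC][10-13 FREE][14-23 ALLOC][24-25 ALLOC][26-34 FREE]
Op 7: a = realloc(a, 6) -> a = 0; heap: [0-5 ALLOC][6-13 FREE][14-23 ALLOC][24-25 ALLOC][26-34 FREE]
Op 8: d = malloc(6) -> d = 6; heap: [0-5 ALLOC][6-11 ALLOC][12-13 FREE][14-23 ALLOC][24-25 ALLOC][26-34 FREE]
free(d): d = 6 -> block [6-11 ALLOC]; mark free, coalesce with adjacent free neighbors -> [0-5 ALLOC][6-13 FREE][14-23 ALLOC][24-25 ALLOC][26-34 FREE]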